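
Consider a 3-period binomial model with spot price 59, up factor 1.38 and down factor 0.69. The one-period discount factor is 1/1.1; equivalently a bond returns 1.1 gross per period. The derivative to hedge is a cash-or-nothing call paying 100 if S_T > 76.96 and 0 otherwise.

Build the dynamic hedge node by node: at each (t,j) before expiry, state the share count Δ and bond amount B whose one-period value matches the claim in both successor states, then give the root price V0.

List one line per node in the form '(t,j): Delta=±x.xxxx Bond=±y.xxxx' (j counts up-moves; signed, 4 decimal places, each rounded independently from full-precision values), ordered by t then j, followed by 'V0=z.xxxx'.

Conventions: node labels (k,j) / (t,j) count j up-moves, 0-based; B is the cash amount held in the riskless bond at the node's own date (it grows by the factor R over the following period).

Risk-neutral probability p* = (R−d)/(u−d) = (1.1−0.69)/(1.38−0.69) = 0.5942.
At maturity the claim pays: V(3,0)=0.0000, V(3,1)=0.0000, V(3,2)=100.0000, V(3,3)=100.0000
(2,0): S=28.0899. Δ = (V_up−V_dn)/(S_up−S_dn) = (0.0000−0.0000)/(38.7641−19.3820) = 0.0000. V = [p*·0.0000 + (1−p*)·0.0000]/1.1 = 0.0000. B = V − Δ·S = 0.0000.
(2,1): S=56.1798. Δ = (V_up−V_dn)/(S_up−S_dn) = (100.0000−0.0000)/(77.5281−38.7641) = 2.5797. V = [p*·100.0000 + (1−p*)·0.0000]/1.1 = 54.0184. B = V − Δ·S = -90.9091.
(2,2): S=112.3596. Δ = (V_up−V_dn)/(S_up−S_dn) = (100.0000−100.0000)/(155.0562−77.5281) = 0.0000. V = [p*·100.0000 + (1−p*)·100.0000]/1.1 = 90.9091. B = V − Δ·S = 90.9091.
(1,0): S=40.7100. Δ = (V_up−V_dn)/(S_up−S_dn) = (54.0184−0.0000)/(56.1798−28.0899) = 1.9231. V = [p*·54.0184 + (1−p*)·0.0000]/1.1 = 29.1799. B = V − Δ·S = -49.1077.
(1,1): S=81.4200. Δ = (V_up−V_dn)/(S_up−S_dn) = (90.9091−54.0184)/(112.3596−56.1798) = 0.6567. V = [p*·90.9091 + (1−p*)·54.0184]/1.1 = 69.0354. B = V − Δ·S = 15.5707.
(0,0): S=59.0000. Δ = (V_up−V_dn)/(S_up−S_dn) = (69.0354−29.1799)/(81.4200−40.7100) = 0.9790. V = [p*·69.0354 + (1−p*)·29.1799]/1.1 = 48.0565. B = V − Δ·S = -9.7051.
Verification: the root portfolio costs Δ(0,0)·S0 + B(0,0) = 48.0565, matching V0.

(0,0): Delta=0.9790 Bond=-9.7051
(1,0): Delta=1.9231 Bond=-49.1077
(1,1): Delta=0.6567 Bond=15.5707
(2,0): Delta=0.0000 Bond=0.0000
(2,1): Delta=2.5797 Bond=-90.9091
(2,2): Delta=0.0000 Bond=90.9091
V0=48.0565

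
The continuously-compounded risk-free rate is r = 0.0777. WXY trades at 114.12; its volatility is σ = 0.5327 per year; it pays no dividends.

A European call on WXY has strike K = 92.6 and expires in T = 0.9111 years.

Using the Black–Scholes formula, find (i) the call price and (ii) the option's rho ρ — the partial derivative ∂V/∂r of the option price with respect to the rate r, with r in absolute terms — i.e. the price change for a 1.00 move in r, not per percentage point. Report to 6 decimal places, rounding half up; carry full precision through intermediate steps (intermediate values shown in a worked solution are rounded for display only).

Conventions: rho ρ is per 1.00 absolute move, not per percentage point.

price = 36.914274
ρ = 48.447495

σ√T = 0.5327·√0.9111 = 0.508470
d₁ = (ln(S/K) + (r+σ²/2)T) / (σ√T) = (ln(114.12/92.6) + (0.0777+0.5327²/2)·0.9111) / 0.508470 = (0.208961 + 0.200064) / 0.508470 = 0.804422
d₂ = d₁ − σ√T = 0.804422 − 0.508470 = 0.295952
e^{−rT} = 0.931655
N(d₁) = 0.789423,  N(d₂) = 0.616367
Call price V = S·N(d₁) − K·e^{−rT}·N(d₂) = 90.089002 − 53.174728 = 36.914274
ρ = K·T·e^{−rT}·N(d₂) = 48.447495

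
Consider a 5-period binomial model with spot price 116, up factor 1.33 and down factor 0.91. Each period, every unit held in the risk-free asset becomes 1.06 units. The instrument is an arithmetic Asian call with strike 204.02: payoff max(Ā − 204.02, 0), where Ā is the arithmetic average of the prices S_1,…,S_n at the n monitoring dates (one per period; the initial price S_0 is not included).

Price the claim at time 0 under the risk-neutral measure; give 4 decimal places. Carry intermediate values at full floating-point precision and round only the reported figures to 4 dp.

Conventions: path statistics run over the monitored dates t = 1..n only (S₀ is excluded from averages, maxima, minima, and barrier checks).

Risk-neutral up-probability p* = (R−d)/(u−d) = (1.06−0.91)/(1.33−0.91) = 0.3571; the claim prices as the p*-weighted sum of path payoffs discounted by R^5.
Enumerate all 2^5 = 32 price paths (U = up ×1.33, D = down ×0.91); each path with k up-moves has probability p*^k·(1−p*)^(5−k).
DDDDD: Ā=88.1937, payoff=0.0000, prob=0.109792
UDDDD: Ā=128.8985, payoff=0.0000, prob=0.060996
DUDDD: Ā=119.1545, payoff=0.0000, prob=0.060996
UUDDD: Ā=174.1489, payoff=0.0000, prob=0.033887
DDUDD: Ā=110.2875, payoff=0.0000, prob=0.060996
UDUDD: Ā=161.1894, payoff=0.0000, prob=0.033887
DUUDD: Ā=151.4454, payoff=0.0000, prob=0.033887
UUUDD: Ā=221.3432, payoff=17.3232, prob=0.018826
DDDUD: Ā=102.2184, payoff=0.0000, prob=0.060996
UDDUD: Ā=149.3962, payoff=0.0000, prob=0.033887
DUDUD: Ā=139.6522, payoff=0.0000, prob=0.033887
UUDUD: Ā=204.1070, payoff=0.0870, prob=0.018826
DDUUD: Ā=130.7851, payoff=0.0000, prob=0.033887
UDUUD: Ā=191.1475, payoff=0.0000, prob=0.018826
DUUUD: Ā=181.4035, payoff=0.0000, prob=0.018826
UUUUD: Ā=265.1282, payoff=61.1082, prob=0.010459
DDDDU: Ā=94.8756, payoff=0.0000, prob=0.060996
UDDDU: Ā=138.6644, payoff=0.0000, prob=0.033887
DUDDU: Ā=128.9204, payoff=0.0000, prob=0.033887
UUDDU: Ā=188.4221, payoff=0.0000, prob=0.018826
DDUDU: Ā=120.0534, payoff=0.0000, prob=0.033887
UDUDU: Ā=175.4626, payoff=0.0000, prob=0.018826
DUUDU: Ā=165.7186, payoff=0.0000, prob=0.018826
UUUDU: Ā=242.2041, payoff=38.1841, prob=0.010459
DDDUU: Ā=111.9844, payoff=0.0000, prob=0.033887
UDDUU: Ā=163.6695, payoff=0.0000, prob=0.018826
DUDUU: Ā=153.9255, payoff=0.0000, prob=0.018826
UUDUU: Ā=224.9680, payoff=20.9480, prob=0.010459
DDUUU: Ā=145.0584, payoff=0.0000, prob=0.018826
UDUUU: Ā=212.0084, payoff=7.9884, prob=0.010459
DUUUU: Ā=202.2644, payoff=0.0000, prob=0.010459
UUUUU: Ā=295.6173, payoff=91.5973, prob=0.005810
Price = Σ prob·payoff / R^5 = 2.201105 / 1.338226 = 1.6448

price = 1.6448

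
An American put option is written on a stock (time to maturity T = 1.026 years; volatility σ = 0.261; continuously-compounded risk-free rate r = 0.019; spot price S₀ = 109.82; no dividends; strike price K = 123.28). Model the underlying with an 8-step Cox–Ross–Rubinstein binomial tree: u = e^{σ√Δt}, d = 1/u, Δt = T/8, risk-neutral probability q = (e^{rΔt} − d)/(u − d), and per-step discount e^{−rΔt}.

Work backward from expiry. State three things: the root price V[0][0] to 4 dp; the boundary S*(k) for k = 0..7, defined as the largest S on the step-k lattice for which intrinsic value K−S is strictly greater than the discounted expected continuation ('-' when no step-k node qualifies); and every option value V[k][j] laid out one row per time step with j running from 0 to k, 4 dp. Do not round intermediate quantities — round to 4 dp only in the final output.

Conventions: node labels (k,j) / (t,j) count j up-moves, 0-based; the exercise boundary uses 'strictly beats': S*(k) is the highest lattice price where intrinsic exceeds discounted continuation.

price = 19.1455
boundary = - - - 82.9663 91.0951 82.9663 91.0951 100.0203
tree:
19.1455
25.3536 12.7712
32.5180 18.0137 7.3713
40.3137 24.5557 11.2857 3.3286
47.7171 32.1849 16.7273 5.6711 0.9040
54.4599 40.3137 23.8038 9.4359 1.7758 0.0000
60.6010 47.7171 32.1849 15.1882 3.4883 0.0000 0.0000
66.1941 54.4599 40.3137 23.2597 6.8522 0.0000 0.0000 0.0000
71.2881 60.6010 47.7171 32.1849 13.4600 0.0000 0.0000 0.0000 0.0000

Δt=0.12825  u=1.09798  d=0.91077  q=0.48968  discount=0.99757
step 8 (expiry): payoffs max(K−S,0) = 71.2881 60.6010 47.7171 32.1849 13.4600 0.0000 0.0000 0.0000 0.0000
step 7: (k=7,j=0): S=57.0859, K−S=66.1941, hold=65.8941 ⇒ V=66.1941 exercise | (k=7,j=1): S=68.8201, K−S=54.4599, hold=54.1599 ⇒ V=54.4599 exercise | (k=7,j=2): S=82.9663, K−S=40.3137, hold=40.0137 ⇒ V=40.3137 exercise | (k=7,j=3): S=100.0203, K−S=23.2597, hold=22.9596 ⇒ V=23.2597 exercise | (k=7,j=4): S=120.5798, K−S=2.7002, hold=6.8522 ⇒ V=6.8522 continue | (k=7,j=5): S=145.3654, K−S=0.0000, hold=0.0000 ⇒ V=0.0000 continue | (k=7,j=6): S=175.2458, K−S=0.0000, hold=0.0000 ⇒ V=0.0000 continue | (k=7,j=7): S=211.2681, K−S=0.0000, hold=0.0000 ⇒ V=0.0000 continue  boundary S*=100.0203
step 6: (k=6,j=0): S=62.6790, K−S=60.6010, hold=60.3010 ⇒ V=60.6010 exercise | (k=6,j=1): S=75.5629, K−S=47.7171, hold=47.4171 ⇒ V=47.7171 exercise | (k=6,j=2): S=91.0951, K−S=32.1849, hold=31.8849 ⇒ V=32.1849 exercise | (k=6,j=3): S=109.8200, K−S=13.4600, hold=15.1882 ⇒ V=15.1882 continue | (k=6,j=4): S=132.3939, K−S=0.0000, hold=3.4883 ⇒ V=3.4883 continue | (k=6,j=5): S=159.6079, K−S=0.0000, hold=0.0000 ⇒ V=0.0000 continue | (k=6,j=6): S=192.4158, K−S=0.0000, hold=0.0000 ⇒ V=0.0000 continue  boundary S*=91.0951
step 5: (k=5,j=0): S=68.8201, K−S=54.4599, hold=54.1599 ⇒ V=54.4599 exercise | (k=5,j=1): S=82.9663, K−S=40.3137, hold=40.0137 ⇒ V=40.3137 exercise | (k=5,j=2): S=100.0203, K−S=23.2597, hold=23.8038 ⇒ V=23.8038 continue | (k=5,j=3): S=120.5798, K−S=2.7002, hold=9.4359 ⇒ V=9.4359 continue | (k=5,j=4): S=145.3654, K−S=0.0000, hold=1.7758 ⇒ V=1.7758 continue | (k=5,j=5): S=175.2458, K−S=0.0000, hold=0.0000 ⇒ V=0.0000 continue  boundary S*=82.9663
step 4: (k=4,j=0): S=75.5629, K−S=47.7171, hold=47.4171 ⇒ V=47.7171 exercise | (k=4,j=1): S=91.0951, K−S=32.1849, hold=32.1507 ⇒ V=32.1849 exercise | (k=4,j=2): S=109.8200, K−S=13.4600, hold=16.7273 ⇒ V=16.7273 continue | (k=4,j=3): S=132.3939, K−S=0.0000, hold=5.6711 ⇒ V=5.6711 continue | (k=4,j=4): S=159.6079, K−S=0.0000, hold=0.9040 ⇒ V=0.9040 continue  boundary S*=91.0951
step 3: (k=3,j=0): S=82.9663, K−S=40.3137, hold=40.0137 ⇒ V=40.3137 exercise | (k=3,j=1): S=100.0203, K−S=23.2597, hold=24.5557 ⇒ V=24.5557 continue | (k=3,j=2): S=120.5798, K−S=2.7002, hold=11.2857 ⇒ V=11.2857 continue | (k=3,j=3): S=145.3654, K−S=0.0000, hold=3.3286 ⇒ V=3.3286 continue  boundary S*=82.9663
step 2: (k=2,j=0): S=91.0951, K−S=32.1849, hold=32.5180 ⇒ V=32.5180 continue | (k=2,j=1): S=109.8200, K−S=13.4600, hold=18.0137 ⇒ V=18.0137 continue | (k=2,j=2): S=132.3939, K−S=0.0000, hold=7.3713 ⇒ V=7.3713 continue  boundary S*=-
step 1: (k=1,j=0): S=100.0203, K−S=23.2597, hold=25.3536 ⇒ V=25.3536 continue | (k=1,j=1): S=120.5798, K−S=2.7002, hold=12.7712 ⇒ V=12.7712 continue  boundary S*=-
step 0: (k=0,j=0): S=109.8200, K−S=13.4600, hold=19.1455 ⇒ V=19.1455 continue  boundary S*=-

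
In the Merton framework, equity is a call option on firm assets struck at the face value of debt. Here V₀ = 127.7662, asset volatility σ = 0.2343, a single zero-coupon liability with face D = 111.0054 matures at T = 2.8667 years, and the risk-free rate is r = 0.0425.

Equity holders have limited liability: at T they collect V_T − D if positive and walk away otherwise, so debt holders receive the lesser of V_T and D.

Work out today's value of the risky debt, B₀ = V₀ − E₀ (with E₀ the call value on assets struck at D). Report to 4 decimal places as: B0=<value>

Equity is a call on the firm's assets struck at D = 111.0054:
d₁ = [ln(V₀/D) + (r + σ²/2)T] / (σ√T)
   = [ln(127.7662/111.0054) + (0.0425 + 0.5·0.2343²)·2.8667] / (0.2343·√2.8667)
   = [0.140623 + 0.200521] / 0.396701 = 0.859952
d₂ = d₁ − σ√T = 0.859952 − 0.396701 = 0.463251
N(d₁) = 0.805092,  N(d₂) = 0.678408,  e^(−rT) = 0.885295
E₀ = V₀·N(d₁) − D·e^(−rT)·N(d₂)
   = 127.7662·0.805092 − 111.0054·0.885295·0.678408 = 36.194763
B₀ = V₀ − E₀ = 127.7662 − 36.194763 = 91.571437

B0=91.5714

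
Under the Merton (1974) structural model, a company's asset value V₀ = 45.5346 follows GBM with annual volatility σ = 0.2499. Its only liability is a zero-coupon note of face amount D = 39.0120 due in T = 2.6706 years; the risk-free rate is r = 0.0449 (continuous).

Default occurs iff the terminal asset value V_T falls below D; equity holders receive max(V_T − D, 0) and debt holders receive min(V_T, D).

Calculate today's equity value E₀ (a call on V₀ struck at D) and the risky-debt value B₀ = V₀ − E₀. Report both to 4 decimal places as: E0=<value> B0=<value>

E0=13.3301 B0=32.2045

Work the structural quantities from V₀ = 45.5346 against face 39.0120:
d₁ = [ln(V₀/D) + (r + σ²/2)T] / (σ√T)
   = [ln(45.5346/39.0120) + (0.0449 + 0.5·0.2499²)·2.6706] / (0.2499·√2.6706)
   = [0.154603 + 0.203299] / 0.408386 = 0.876384
d₂ = d₁ − σ√T = 0.876384 − 0.408386 = 0.467998
N(d₁) = 0.809589,  N(d₂) = 0.680107,  e^(−rT) = 0.887000
E₀ = V₀·N(d₁) − D·e^(−rT)·N(d₂)
   = 45.5346·0.809589 − 39.0120·0.887000·0.680107 = 13.330136
B₀ = V₀ − E₀ = 45.5346 − 13.330136 = 32.204464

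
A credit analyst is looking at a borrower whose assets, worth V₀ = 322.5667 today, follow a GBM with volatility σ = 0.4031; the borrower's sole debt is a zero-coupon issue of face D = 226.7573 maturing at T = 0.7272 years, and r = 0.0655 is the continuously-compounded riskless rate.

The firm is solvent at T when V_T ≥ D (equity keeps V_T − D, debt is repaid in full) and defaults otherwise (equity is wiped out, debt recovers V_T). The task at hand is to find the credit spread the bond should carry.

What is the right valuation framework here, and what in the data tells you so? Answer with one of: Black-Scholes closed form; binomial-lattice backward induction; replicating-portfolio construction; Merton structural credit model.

Key observation: with the firm-asset dynamics (V₀ = 322.5667) and a single zero-coupon liability of face 226.7573 given, debt value, spread, and default probability all derive from the option view of the balance sheet.

framework: Merton structural credit model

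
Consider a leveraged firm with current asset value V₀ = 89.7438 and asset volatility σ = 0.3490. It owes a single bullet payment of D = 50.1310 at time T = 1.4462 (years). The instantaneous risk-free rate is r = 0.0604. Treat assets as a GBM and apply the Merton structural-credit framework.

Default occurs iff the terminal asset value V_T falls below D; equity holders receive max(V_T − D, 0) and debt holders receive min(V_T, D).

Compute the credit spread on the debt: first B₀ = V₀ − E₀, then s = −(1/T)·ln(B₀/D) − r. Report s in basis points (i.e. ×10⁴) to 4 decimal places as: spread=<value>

spread=94.3695

Work the structural quantities from V₀ = 89.7438 against face 50.1310:
d₁ = [ln(V₀/D) + (r + σ²/2)T] / (σ√T)
   = [ln(89.7438/50.1310) + (0.0604 + 0.5·0.3490²)·1.4462] / (0.3490·√1.4462)
   = [0.582319 + 0.175425] / 0.419701 = 1.805440
d₂ = d₁ − σ√T = 1.805440 − 0.419701 = 1.385739
N(d₁) = 0.964497,  N(d₂) = 0.917087,  e^(−rT) = 0.916356
E₀ = V₀·N(d₁) − D·e^(−rT)·N(d₂)
   = 89.7438·0.964497 − 50.1310·0.916356·0.917087 = 44.428651
B₀ = V₀ − E₀ = 89.7438 − 44.428651 = 45.315149
spread = −(1/T)·ln(B₀/D) − r = −(1/1.4462)·ln(45.315149/50.1310) − 0.0604 = 0.00943695
in basis points: 0.00943695 × 10⁴ = 94.3695 bp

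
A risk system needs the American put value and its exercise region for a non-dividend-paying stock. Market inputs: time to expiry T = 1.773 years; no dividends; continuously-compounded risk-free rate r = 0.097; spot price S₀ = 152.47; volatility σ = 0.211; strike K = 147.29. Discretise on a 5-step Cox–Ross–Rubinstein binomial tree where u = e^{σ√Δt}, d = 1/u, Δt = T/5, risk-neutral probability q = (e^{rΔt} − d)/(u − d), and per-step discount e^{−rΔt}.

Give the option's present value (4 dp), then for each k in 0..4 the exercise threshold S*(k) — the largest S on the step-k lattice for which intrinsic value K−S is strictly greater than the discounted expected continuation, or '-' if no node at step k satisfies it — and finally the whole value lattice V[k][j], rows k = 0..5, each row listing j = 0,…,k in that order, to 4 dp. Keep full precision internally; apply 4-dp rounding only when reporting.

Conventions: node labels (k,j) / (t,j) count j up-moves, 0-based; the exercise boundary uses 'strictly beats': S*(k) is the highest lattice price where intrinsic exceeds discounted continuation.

Δt=0.35460  u=1.13388  d=0.88193  q=0.60752  discount=0.96619
step 5 (expiry): payoffs max(K−S,0) = 65.9422 42.7022 12.8227 0.0000 0.0000 0.0000
step 4: (k=4,j=0): S=92.2387, K−S=55.0513, hold=50.0712 ⇒ V=55.0513 exercise | (k=4,j=1): S=118.5902, K−S=28.6998, hold=23.7197 ⇒ V=28.6998 exercise | (k=4,j=2): S=152.4700, K−S=0.0000, hold=4.8625 ⇒ V=4.8625 continue | (k=4,j=3): S=196.0288, K−S=0.0000, hold=0.0000 ⇒ V=0.0000 continue | (k=4,j=4): S=252.0319, K−S=0.0000, hold=0.0000 ⇒ V=0.0000 continue  boundary S*=118.5902
step 3: (k=3,j=0): S=104.5878, K−S=42.7022, hold=37.7221 ⇒ V=42.7022 exercise | (k=3,j=1): S=134.4673, K−S=12.8227, hold=13.7374 ⇒ V=13.7374 continue | (k=3,j=2): S=172.8829, K−S=0.0000, hold=1.8439 ⇒ V=1.8439 continue | (k=3,j=3): S=222.2735, K−S=0.0000, hold=0.0000 ⇒ V=0.0000 continue  boundary S*=104.5878
step 2: (k=2,j=0): S=118.5902, K−S=28.6998, hold=24.2566 ⇒ V=28.6998 exercise | (k=2,j=1): S=152.4700, K−S=0.0000, hold=6.2917 ⇒ V=6.2917 continue | (k=2,j=2): S=196.0288, K−S=0.0000, hold=0.6992 ⇒ V=0.6992 continue  boundary S*=118.5902
step 1: (k=1,j=0): S=134.4673, K−S=12.8227, hold=14.5763 ⇒ V=14.5763 continue | (k=1,j=1): S=172.8829, K−S=0.0000, hold=2.7963 ⇒ V=2.7963 continue  boundary S*=-
step 0: (k=0,j=0): S=152.4700, K−S=0.0000, hold=7.1688 ⇒ V=7.1688 continue  boundary S*=-

price = 7.1688
boundary = - - 118.5902 104.5878 118.5902
tree:
7.1688
14.5763 2.7963
28.6998 6.2917 0.6992
42.7022 13.7374 1.8439 0.0000
55.0513 28.6998 4.8625 0.0000 0.0000
65.9422 42.7022 12.8227 0.0000 0.0000 0.0000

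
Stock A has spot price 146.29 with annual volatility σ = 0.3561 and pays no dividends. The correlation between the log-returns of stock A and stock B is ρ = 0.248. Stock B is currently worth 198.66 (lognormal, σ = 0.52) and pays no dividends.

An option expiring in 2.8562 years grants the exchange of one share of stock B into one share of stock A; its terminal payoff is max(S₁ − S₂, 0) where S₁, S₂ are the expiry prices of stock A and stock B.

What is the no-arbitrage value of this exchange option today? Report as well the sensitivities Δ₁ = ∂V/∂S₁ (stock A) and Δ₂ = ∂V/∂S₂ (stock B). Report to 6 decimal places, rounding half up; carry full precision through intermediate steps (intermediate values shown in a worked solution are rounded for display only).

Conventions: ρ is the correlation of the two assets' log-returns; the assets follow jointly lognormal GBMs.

σ_eff = √(σ₁² + σ₂² − 2ρσ₁σ₂) = √(0.3561² + 0.52² − 2·0.248·0.3561·0.52) = 0.552596
d₁ = (ln(S₁/S₂) + (q₂ − q₁ + σ_eff²/2)T) / (σ_eff√T) = (ln(146.29/198.66) + (0.0 − 0.0 + 0.152681)·2.8562) / 0.933903 = 0.139290
d₂ = d₁ − σ_eff√T = 0.139290 − 0.933903 = -0.794613
N(d₁) = 0.555390,  N(d₂) = 0.213419
V = S₁·e^{−q₁T}·N(d₁) − S₂·e^{−q₂T}·N(d₂) = 81.247938 − 42.397896 = 38.850042
Key observation: the rate r is irrelevant here: denominating values in stock B turns the exchange into a ratio option on S₁/S₂, and discounting at r drops out.
Δ₁ = e^{−q₁T}·N(d₁) = 0.555390;  Δ₂ = −e^{−q₂T}·N(d₂) = -0.213419

exchange price = 38.850042
Δ1 = 0.555390
Δ2 = -0.213419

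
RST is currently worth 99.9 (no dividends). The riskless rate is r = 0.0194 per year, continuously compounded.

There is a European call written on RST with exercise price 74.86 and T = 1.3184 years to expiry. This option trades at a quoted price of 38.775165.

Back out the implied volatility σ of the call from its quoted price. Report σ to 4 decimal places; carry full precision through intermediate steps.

At σ = 0.5925 the Black–Scholes value reproduces the quote:
σ√T = 0.5925·√1.3184 = 0.680318
d₁ = (ln(S/K) + (r+σ²/2)T) / (σ√T) = (ln(99.9/74.86) + (0.0194+0.5925²/2)·1.3184) / 0.680318 = (0.288550 + 0.256993) / 0.680318 = 0.801894
d₂ = d₁ − σ√T = 0.801894 − 0.680318 = 0.121576
e^{−rT} = 0.974747
N(d₁) = 0.788693,  N(d₂) = 0.548383
V = S·N(d₁) − K·e^{−rT}·N(d₂) = 78.790430 − 40.015265 = 38.775165 (the observed quote) — the price is monotone increasing in volatility, hence this σ is the only solution

sigma = 0.5925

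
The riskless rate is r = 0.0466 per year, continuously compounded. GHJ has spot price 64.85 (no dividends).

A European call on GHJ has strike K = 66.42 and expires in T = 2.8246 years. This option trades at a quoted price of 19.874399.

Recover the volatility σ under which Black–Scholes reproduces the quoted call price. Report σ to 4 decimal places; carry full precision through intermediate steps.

sigma = 0.4043

At σ = 0.4043 the Black–Scholes value reproduces the quote:
σ√T = 0.4043·√2.8246 = 0.679489
d₁ = (ln(S/K) + (r+σ²/2)T) / (σ√T) = (ln(64.85/66.42) + (0.0466+0.4043²/2)·2.8246) / 0.679489 = (-0.023921 + 0.362479) / 0.679489 = 0.498253
d₂ = d₁ − σ√T = 0.498253 − 0.679489 = -0.181235
e^{−rT} = 0.876668
N(d₁) = 0.690847,  N(d₂) = 0.428091
V = S·N(d₁) − K·e^{−rT}·N(d₂) = 44.801444 − 24.927045 = 19.874399 (the observed quote) — the price is monotone increasing in volatility, hence this σ is the only solution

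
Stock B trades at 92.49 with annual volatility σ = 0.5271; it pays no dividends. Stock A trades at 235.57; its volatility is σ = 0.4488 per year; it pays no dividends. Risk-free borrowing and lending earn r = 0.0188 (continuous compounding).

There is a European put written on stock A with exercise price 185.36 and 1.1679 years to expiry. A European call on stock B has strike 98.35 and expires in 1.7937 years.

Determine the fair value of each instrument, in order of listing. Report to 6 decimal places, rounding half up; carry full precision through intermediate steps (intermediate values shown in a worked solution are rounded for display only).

[stock A put K=185.36]
σ√T = 0.4488·√1.1679 = 0.485016
d₁ = (ln(S/K) + (r+σ²/2)T) / (σ√T) = (ln(235.57/185.36) + (0.0188+0.4488²/2)·1.1679) / 0.485016 = (0.239708 + 0.139577) / 0.485016 = 0.782005
d₂ = d₁ − σ√T = 0.782005 − 0.485016 = 0.296990
e^{−rT} = 0.978283
N(−d₁) = 0.217106,  N(−d₂) = 0.383237
price = K·e^{−rT}·N(−d₂) − S·N(−d₁) = 69.494111 − 51.143589 = 18.350522
[stock B call K=98.35]
σ√T = 0.5271·√1.7937 = 0.705940
d₁ = (ln(S/K) + (r+σ²/2)T) / (σ√T) = (ln(92.49/98.35) + (0.0188+0.5271²/2)·1.7937) / 0.705940 = (-0.061432 + 0.282897) / 0.705940 = 0.313717
d₂ = d₁ − σ√T = 0.313717 − 0.705940 = -0.392223
e^{−rT} = 0.966841
N(d₁) = 0.623132,  N(d₂) = 0.347447
price = S·N(d₁) − K·e^{−rT}·N(d₂) = 57.633474 − 33.038273 = 24.595201

price(stock A put K=185.36) = 18.350522
price(stock B call K=98.35) = 24.595201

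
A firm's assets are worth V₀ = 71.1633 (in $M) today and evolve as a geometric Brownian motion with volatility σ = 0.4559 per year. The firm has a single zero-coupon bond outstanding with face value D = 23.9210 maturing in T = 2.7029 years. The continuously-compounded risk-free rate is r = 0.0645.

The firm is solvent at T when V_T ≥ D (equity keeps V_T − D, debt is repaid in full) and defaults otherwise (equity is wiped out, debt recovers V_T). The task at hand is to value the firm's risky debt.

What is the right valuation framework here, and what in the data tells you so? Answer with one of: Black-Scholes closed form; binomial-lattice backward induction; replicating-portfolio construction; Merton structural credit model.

Key observation: with the firm-asset dynamics (V₀ = 71.1633) and a single zero-coupon liability of face 23.9210 given, debt value, spread, and default probability all derive from the option view of the balance sheet.

framework: Merton structural credit model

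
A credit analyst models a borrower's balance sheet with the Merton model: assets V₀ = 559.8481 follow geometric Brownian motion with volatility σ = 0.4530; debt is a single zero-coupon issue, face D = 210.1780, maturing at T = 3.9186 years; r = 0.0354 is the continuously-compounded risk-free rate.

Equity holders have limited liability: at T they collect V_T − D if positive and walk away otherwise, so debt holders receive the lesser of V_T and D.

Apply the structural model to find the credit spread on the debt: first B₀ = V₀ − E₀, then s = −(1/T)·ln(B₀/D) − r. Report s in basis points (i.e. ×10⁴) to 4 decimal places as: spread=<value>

spread=197.6859

Work the structural quantities from V₀ = 559.8481 against face 210.1780:
d₁ = [ln(V₀/D) + (r + σ²/2)T] / (σ√T)
   = [ln(559.8481/210.1780) + (0.0354 + 0.5·0.4530²)·3.9186] / (0.4530·√3.9186)
   = [0.979711 + 0.540784] / 0.896734 = 1.695592
d₂ = d₁ − σ√T = 1.695592 − 0.896734 = 0.798858
N(d₁) = 0.955018,  N(d₂) = 0.787814,  e^(−rT) = 0.870473
E₀ = V₀·N(d₁) − D·e^(−rT)·N(d₂)
   = 559.8481·0.955018 − 210.1780·0.870473·0.787814 = 390.531364
B₀ = V₀ − E₀ = 559.8481 − 390.531364 = 169.316736
spread = −(1/T)·ln(B₀/D) − r = −(1/3.9186)·ln(169.316736/210.1780) − 0.0354 = 0.01976859
in basis points: 0.01976859 × 10⁴ = 197.6859 bp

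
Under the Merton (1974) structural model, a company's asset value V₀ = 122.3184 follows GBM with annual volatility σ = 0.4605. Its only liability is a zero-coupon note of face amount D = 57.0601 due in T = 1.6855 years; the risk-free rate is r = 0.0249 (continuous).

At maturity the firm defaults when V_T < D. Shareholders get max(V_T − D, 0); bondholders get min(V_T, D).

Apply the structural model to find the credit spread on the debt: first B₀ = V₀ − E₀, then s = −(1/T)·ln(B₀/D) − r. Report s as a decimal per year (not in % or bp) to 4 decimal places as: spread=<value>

spread=0.0216

Equity is a call on the firm's assets struck at D = 57.0601:
d₁ = [ln(V₀/D) + (r + σ²/2)T] / (σ√T)
   = [ln(122.3184/57.0601) + (0.0249 + 0.5·0.4605²)·1.6855] / (0.4605·√1.6855)
   = [0.762522 + 0.220683] / 0.597852 = 1.644561
d₂ = d₁ − σ√T = 1.644561 − 0.597852 = 1.046709
N(d₁) = 0.949970,  N(d₂) = 0.852383,  e^(−rT) = 0.958900
E₀ = V₀·N(d₁) − D·e^(−rT)·N(d₂)
   = 122.3184·0.949970 − 57.0601·0.958900·0.852383 = 69.560734
B₀ = V₀ − E₀ = 122.3184 − 69.560734 = 52.757666
spread = −(1/T)·ln(B₀/D) − r = −(1/1.6855)·ln(52.757666/57.0601) − 0.0249 = 0.02161202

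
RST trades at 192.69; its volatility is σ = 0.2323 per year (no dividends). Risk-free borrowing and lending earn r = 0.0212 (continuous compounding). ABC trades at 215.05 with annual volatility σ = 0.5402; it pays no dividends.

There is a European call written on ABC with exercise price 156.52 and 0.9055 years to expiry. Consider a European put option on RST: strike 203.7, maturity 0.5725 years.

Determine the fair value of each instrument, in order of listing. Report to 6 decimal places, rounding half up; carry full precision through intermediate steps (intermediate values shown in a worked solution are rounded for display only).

[ABC call K=156.52]
σ√T = 0.5402·√0.9055 = 0.514042
d₁ = (ln(S/K) + (r+σ²/2)T) / (σ√T) = (ln(215.05/156.52) + (0.0212+0.5402²/2)·0.9055) / 0.514042 = (0.317687 + 0.151316) / 0.514042 = 0.912382
d₂ = d₁ − σ√T = 0.912382 − 0.514042 = 0.398340
e^{−rT} = 0.980986
N(d₁) = 0.819216,  N(d₂) = 0.654810
price = S·N(d₁) − K·e^{−rT}·N(d₂) = 176.172458 − 100.542189 = 75.630269
[RST put K=203.7]
σ√T = 0.2323·√0.5725 = 0.175767
d₁ = (ln(S/K) + (r+σ²/2)T) / (σ√T) = (ln(192.69/203.7) + (0.0212+0.2323²/2)·0.5725) / 0.175767 = (-0.055566 + 0.027584) / 0.175767 = -0.159198
d₂ = d₁ − σ√T = -0.159198 − 0.175767 = -0.334964
e^{−rT} = 0.987936
N(−d₁) = 0.563243,  N(−d₂) = 0.631174
price = K·e^{−rT}·N(−d₂) − S·N(−d₁) = 127.019125 − 108.531368 = 18.487757

price(ABC call K=156.52) = 75.630269
price(RST put K=203.7) = 18.487757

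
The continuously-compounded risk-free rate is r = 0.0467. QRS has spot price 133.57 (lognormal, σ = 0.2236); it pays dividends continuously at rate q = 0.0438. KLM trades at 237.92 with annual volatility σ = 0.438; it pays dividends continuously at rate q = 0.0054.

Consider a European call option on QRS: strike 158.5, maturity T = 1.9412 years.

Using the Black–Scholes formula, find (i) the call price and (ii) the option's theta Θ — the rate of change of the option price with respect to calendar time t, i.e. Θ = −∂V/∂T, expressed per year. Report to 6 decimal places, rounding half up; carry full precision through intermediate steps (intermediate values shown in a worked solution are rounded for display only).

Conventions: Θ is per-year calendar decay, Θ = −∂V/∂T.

price = 7.769851
Θ = -3.423020

σ√T = 0.2236·√1.9412 = 0.311535
d₁ = (ln(S/K) + (r−q+σ²/2)T) / (σ√T) = (ln(133.57/158.5) + (0.0467−0.0438+0.2236²/2)·1.9412) / 0.311535 = (-0.171129 + 0.054157) / 0.311535 = -0.375471
d₂ = d₁ − σ√T = -0.375471 − 0.311535 = -0.687006
e^{−rT} = 0.913334
e^{−qT} = 0.918490
N(d₁) = 0.353655,  N(d₂) = 0.246039
Call price V = S·e^{−qT}·N(d₁) − K·e^{−rT}·N(d₂) = 43.387354 − 35.617504 = 7.769851
φ(d₁) = (1/√(2π))·e^{−d₁²/2} = 0.371789
Θ = −S·e^{−qT}·φ(d₁)·σ/(2√T) + q·S·e^{−qT}·N(d₁) − r·K·e^{−rT}·N(d₂) = −3.660049 + 1.900366 − 1.663337 = -3.423020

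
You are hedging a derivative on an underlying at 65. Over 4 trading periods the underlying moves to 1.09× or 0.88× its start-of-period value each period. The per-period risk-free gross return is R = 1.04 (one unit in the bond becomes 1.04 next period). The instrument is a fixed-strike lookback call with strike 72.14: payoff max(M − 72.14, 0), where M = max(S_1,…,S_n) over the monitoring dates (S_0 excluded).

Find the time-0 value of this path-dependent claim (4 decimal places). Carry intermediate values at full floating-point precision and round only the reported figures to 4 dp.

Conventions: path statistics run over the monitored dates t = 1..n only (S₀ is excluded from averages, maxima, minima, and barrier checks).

price = 7.6824

Set p* = 0.7619 (from d < R < u); the path-dependent value is the discounted p*-expectation over all price paths.
Enumerate all 2^4 = 16 price paths (U = up ×1.09, D = down ×0.88); each path with k up-moves has probability p*^k·(1−p*)^(4−k).
DDDD: M=57.2000, payoff=0.0000, prob=0.003214
UDDD: M=70.8500, payoff=0.0000, prob=0.010284
DUDD: M=62.3480, payoff=0.0000, prob=0.010284
UUDD: M=77.2265, payoff=5.0865, prob=0.032908
DDUD: M=57.2000, payoff=0.0000, prob=0.010284
UDUD: M=70.8500, payoff=0.0000, prob=0.032908
DUUD: M=67.9593, payoff=0.0000, prob=0.032908
UUUD: M=84.1769, payoff=12.0369, prob=0.105306
DDDU: M=57.2000, payoff=0.0000, prob=0.010284
UDDU: M=70.8500, payoff=0.0000, prob=0.032908
DUDU: M=62.3480, payoff=0.0000, prob=0.032908
UUDU: M=77.2265, payoff=5.0865, prob=0.105306
DDUU: M=59.8042, payoff=0.0000, prob=0.032908
UDUU: M=74.0757, payoff=1.9357, prob=0.105306
DUUU: M=74.0757, payoff=1.9357, prob=0.105306
UUUU: M=91.7528, payoff=19.6128, prob=0.336979
Price = Σ prob·payoff / R^4 = 8.987355 / 1.169859 = 7.6824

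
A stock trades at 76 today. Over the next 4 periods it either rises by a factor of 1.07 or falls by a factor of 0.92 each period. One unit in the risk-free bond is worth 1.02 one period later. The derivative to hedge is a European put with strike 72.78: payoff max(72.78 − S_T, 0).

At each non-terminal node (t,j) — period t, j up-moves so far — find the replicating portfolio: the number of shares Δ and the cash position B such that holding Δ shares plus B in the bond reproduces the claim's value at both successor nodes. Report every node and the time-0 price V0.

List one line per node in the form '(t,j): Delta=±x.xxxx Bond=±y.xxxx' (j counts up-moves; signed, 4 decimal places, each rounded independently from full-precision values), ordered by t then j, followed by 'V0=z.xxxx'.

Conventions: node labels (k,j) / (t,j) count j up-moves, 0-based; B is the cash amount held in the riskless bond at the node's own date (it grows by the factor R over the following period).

(0,0): Delta=-0.2009 Bond=16.3399
(1,0): Delta=-0.4756 Bond=35.8734
(1,1): Delta=-0.0828 Bond=7.0633
(2,0): Delta=-0.9413 Bond=66.5453
(2,1): Delta=-0.2754 Bond=21.6137
(2,2): Delta=0.0000 Bond=0.0000
(3,0): Delta=-1.0000 Bond=71.3529
(3,1): Delta=-0.9160 Bond=66.1378
(3,2): Delta=0.0000 Bond=0.0000
(3,3): Delta=0.0000 Bond=0.0000
V0=1.0720

No-arbitrage ⇒ martingale measure with p* = (R−d)/(u−d) = 0.6667.
At maturity the claim pays: V(4,0)=18.3341, V(4,1)=9.4571, V(4,2)=0.0000, V(4,3)=0.0000, V(4,4)=0.0000
  t=3,j=0: stock 59.1803 → up 63.3229 (V=9.4571), down 54.4459 (V=18.3341). Price 12.1727; hedge Δ=-1.0000, bond B=71.3529.
  t=3,j=1: stock 68.8292 → up 73.6473 (V=0.0000), down 63.3229 (V=9.4571). Price 3.0906; hedge Δ=-0.9160, bond B=66.1378.
  t=3,j=2: stock 80.0514 → up 85.6550 (V=0.0000), down 73.6473 (V=0.0000). Price 0.0000; hedge Δ=0.0000, bond B=0.0000.
  t=3,j=3: stock 93.1033 → up 99.6205 (V=0.0000), down 85.6550 (V=0.0000). Price 0.0000; hedge Δ=0.0000, bond B=0.0000.
  t=2,j=0: stock 64.3264 → up 68.8292 (V=3.0906), down 59.1803 (V=12.1727). Price 5.9980; hedge Δ=-0.9413, bond B=66.5453.
  t=2,j=1: stock 74.8144 → up 80.0514 (V=0.0000), down 68.8292 (V=3.0906). Price 1.0100; hedge Δ=-0.2754, bond B=21.6137.
  t=2,j=2: stock 87.0124 → up 93.1033 (V=0.0000), down 80.0514 (V=0.0000). Price 0.0000; hedge Δ=0.0000, bond B=0.0000.
  t=1,j=0: stock 69.9200 → up 74.8144 (V=1.0100), down 64.3264 (V=5.9980). Price 2.6202; hedge Δ=-0.4756, bond B=35.8734.
  t=1,j=1: stock 81.3200 → up 87.0124 (V=0.0000), down 74.8144 (V=1.0100). Price 0.3301; hedge Δ=-0.0828, bond B=7.0633.
  t=0,j=0: stock 76.0000 → up 81.3200 (V=0.3301), down 69.9200 (V=2.6202). Price 1.0720; hedge Δ=-0.2009, bond B=16.3399.
Sanity check at the root: Δ(0,0)·S0 + B(0,0) reproduces V0 = 1.0720.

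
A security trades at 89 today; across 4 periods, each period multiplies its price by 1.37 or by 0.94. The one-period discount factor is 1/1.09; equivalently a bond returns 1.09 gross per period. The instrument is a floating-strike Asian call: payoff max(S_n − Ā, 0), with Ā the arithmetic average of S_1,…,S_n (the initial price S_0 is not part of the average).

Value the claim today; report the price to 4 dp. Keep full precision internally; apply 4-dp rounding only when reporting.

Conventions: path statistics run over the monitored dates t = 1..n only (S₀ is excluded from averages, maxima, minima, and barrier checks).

price = 12.0695

Set p* = 0.3488 (from d < R < u); the path-dependent value is the discounted p*-expectation over all price paths.
Enumerate all 2^4 = 16 price paths (U = up ×1.37, D = down ×0.94); each path with k up-moves has probability p*^k·(1−p*)^(4−k).
DDDD: Ā=76.4273, payoff=0.0000, prob=0.179787
UDDD: Ā=111.3887, payoff=0.0000, prob=0.096314
DUDD: Ā=101.8212, payoff=0.0000, prob=0.096314
UUDD: Ā=148.3989, payoff=0.0000, prob=0.051597
DDUD: Ā=92.8277, payoff=8.4454, prob=0.096314
UDUD: Ā=135.2915, payoff=12.3087, prob=0.051597
DUUD: Ā=125.7240, payoff=21.8762, prob=0.051597
UUUD: Ā=183.2360, payoff=31.8834, prob=0.027641
DDDU: Ā=84.3739, payoff=16.8992, prob=0.096314
UDDU: Ā=122.9704, payoff=24.6297, prob=0.051597
DUDU: Ā=113.4029, payoff=34.1972, prob=0.051597
UUDU: Ā=165.2787, payoff=49.8407, prob=0.027641
DDUU: Ā=104.4095, payoff=43.1907, prob=0.051597
UDUU: Ā=152.1713, payoff=62.9481, prob=0.027641
DUUU: Ā=142.6038, payoff=72.5156, prob=0.027641
UUUU: Ā=207.8374, payoff=105.6877, prob=0.014808
Price = Σ prob·payoff / R^4 = 17.037056 / 1.411582 = 12.0695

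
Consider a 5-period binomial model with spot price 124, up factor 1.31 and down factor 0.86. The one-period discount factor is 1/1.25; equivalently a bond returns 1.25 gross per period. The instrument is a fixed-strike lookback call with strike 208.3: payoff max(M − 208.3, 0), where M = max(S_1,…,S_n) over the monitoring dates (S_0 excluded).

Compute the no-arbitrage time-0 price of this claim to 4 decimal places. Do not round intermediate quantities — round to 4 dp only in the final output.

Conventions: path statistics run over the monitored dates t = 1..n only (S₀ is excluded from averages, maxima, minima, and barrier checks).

price = 58.2109

With p* = (R−d)/(u−d) = 0.8667, sum probability × payoff across the paths and divide by R^5.
Enumerate all 2^5 = 32 price paths (U = up ×1.31, D = down ×0.86); each path with k up-moves has probability p*^k·(1−p*)^(5−k).
DDDDD: M=106.6400, payoff=0.0000, prob=0.000042
UDDDD: M=162.4400, payoff=0.0000, prob=0.000274
DUDDD: M=139.6984, payoff=0.0000, prob=0.000274
UUDDD: M=212.7964, payoff=4.4964, prob=0.001780
DDUDD: M=120.1406, payoff=0.0000, prob=0.000274
UDUDD: M=183.0049, payoff=0.0000, prob=0.001780
DUUDD: M=183.0049, payoff=0.0000, prob=0.001780
UUUDD: M=278.7633, payoff=70.4633, prob=0.011573
DDDUD: M=106.6400, payoff=0.0000, prob=0.000274
UDDUD: M=162.4400, payoff=0.0000, prob=0.001780
DUDUD: M=157.3842, payoff=0.0000, prob=0.001780
UUDUD: M=239.7364, payoff=31.4364, prob=0.011573
DDUUD: M=157.3842, payoff=0.0000, prob=0.001780
UDUUD: M=239.7364, payoff=31.4364, prob=0.011573
DUUUD: M=239.7364, payoff=31.4364, prob=0.011573
UUUUD: M=365.1799, payoff=156.8799, prob=0.075222
DDDDU: M=106.6400, payoff=0.0000, prob=0.000274
UDDDU: M=162.4400, payoff=0.0000, prob=0.001780
DUDDU: M=139.6984, payoff=0.0000, prob=0.001780
UUDDU: M=212.7964, payoff=4.4964, prob=0.011573
DDUDU: M=135.3504, payoff=0.0000, prob=0.001780
UDUDU: M=206.1733, payoff=0.0000, prob=0.011573
DUUDU: M=206.1733, payoff=0.0000, prob=0.011573
UUUDU: M=314.0547, payoff=105.7547, prob=0.075222
DDDUU: M=135.3504, payoff=0.0000, prob=0.001780
UDDUU: M=206.1733, payoff=0.0000, prob=0.011573
DUDUU: M=206.1733, payoff=0.0000, prob=0.011573
UUDUU: M=314.0547, payoff=105.7547, prob=0.075222
DDUUU: M=206.1733, payoff=0.0000, prob=0.011573
UDUUU: M=314.0547, payoff=105.7547, prob=0.075222
DUUUU: M=314.0547, payoff=105.7547, prob=0.075222
UUUUU: M=478.3857, payoff=270.0857, prob=0.488946
Price = Σ prob·payoff / R^5 = 177.645447 / 3.051758 = 58.2109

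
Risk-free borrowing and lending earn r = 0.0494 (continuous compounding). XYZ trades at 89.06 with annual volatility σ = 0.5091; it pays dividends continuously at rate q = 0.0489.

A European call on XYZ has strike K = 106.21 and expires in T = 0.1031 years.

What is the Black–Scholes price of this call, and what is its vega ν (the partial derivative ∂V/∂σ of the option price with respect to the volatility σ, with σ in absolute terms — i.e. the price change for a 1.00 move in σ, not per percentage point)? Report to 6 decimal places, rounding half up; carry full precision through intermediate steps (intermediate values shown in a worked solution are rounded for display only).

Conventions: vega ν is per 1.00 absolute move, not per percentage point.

σ√T = 0.5091·√0.1031 = 0.163468
d₁ = (ln(S/K) + (r−q+σ²/2)T) / (σ√T) = (ln(89.06/106.21) + (0.0494−0.0489+0.5091²/2)·0.1031) / 0.163468 = (-0.176108 + 0.013412) / 0.163468 = -0.995275
d₂ = d₁ − σ√T = -0.995275 − 0.163468 = -1.158743
e^{−rT} = 0.994920
e^{−qT} = 0.994971
N(d₁) = 0.159801,  N(d₂) = 0.123280
Call price V = S·e^{−qT}·N(d₁) − K·e^{−rT}·N(d₂) = 14.160324 − 13.027098 = 1.133226
φ(d₁) = (1/√(2π))·e^{−d₁²/2} = 0.243114
ν = S·e^{−qT}·φ(d₁)·√T = 6.917233

price = 1.133226
ν = 6.917233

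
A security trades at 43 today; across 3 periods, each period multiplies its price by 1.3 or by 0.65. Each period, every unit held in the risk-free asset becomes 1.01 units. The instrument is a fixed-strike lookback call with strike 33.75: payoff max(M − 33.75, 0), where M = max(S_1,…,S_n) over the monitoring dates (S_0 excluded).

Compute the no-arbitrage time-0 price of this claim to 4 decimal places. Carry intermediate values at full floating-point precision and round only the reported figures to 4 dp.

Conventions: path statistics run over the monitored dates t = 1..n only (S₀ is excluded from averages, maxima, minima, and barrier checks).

price = 22.5625

Risk-neutral up-probability p* = (R−d)/(u−d) = (1.01−0.65)/(1.3−0.65) = 0.5538; the claim prices as the p*-weighted sum of path payoffs discounted by R^3.
Enumerate all 2^3 = 8 price paths (U = up ×1.3, D = down ×0.65); each path with k up-moves has probability p*^k·(1−p*)^(3−k).
DDD: M=27.9500, payoff=0.0000, prob=0.088808
UDD: M=55.9000, payoff=22.1500, prob=0.110245
DUD: M=36.3350, payoff=2.5850, prob=0.110245
UUD: M=72.6700, payoff=38.9200, prob=0.136856
DDU: M=27.9500, payoff=0.0000, prob=0.110245
UDU: M=55.9000, payoff=22.1500, prob=0.136856
DUU: M=47.2355, payoff=13.4855, prob=0.136856
UUU: M=94.4710, payoff=60.7210, prob=0.169890
Price = Σ prob·payoff / R^3 = 23.246135 / 1.030301 = 22.5625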